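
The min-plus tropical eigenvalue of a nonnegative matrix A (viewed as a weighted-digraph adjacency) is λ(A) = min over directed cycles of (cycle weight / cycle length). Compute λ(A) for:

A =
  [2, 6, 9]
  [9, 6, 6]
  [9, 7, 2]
λ(A) = 2

Enumerate directed cycles and compute their means (weight / length). Sample:
  cycle 0 → 0: weight = 2, length = 1, mean = 2/1 ≈ 2.000
  cycle 1 → 1: weight = 6, length = 1, mean = 6/1 ≈ 6.000
  cycle 2 → 2: weight = 2, length = 1, mean = 2/1 ≈ 2.000
  cycle 0 → 1 → 0: weight = 15, length = 2, mean = 15/2 ≈ 7.500
  cycle 0 → 2 → 0: weight = 18, length = 2, mean = 18/2 ≈ 9.000
  cycle 1 → 0 → 1: weight = 15, length = 2, mean = 15/2 ≈ 7.500
Minimum mean = 2.000, attained e.g. along the cycle 0 → 0 with weight 2 and length 1. So λ(A) = 2/1 = 2.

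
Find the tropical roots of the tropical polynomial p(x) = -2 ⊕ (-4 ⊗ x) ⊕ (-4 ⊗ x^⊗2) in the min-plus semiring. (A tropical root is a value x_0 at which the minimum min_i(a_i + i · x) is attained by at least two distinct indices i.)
Roots: {0, 2}

Each tropical root is a break point of the lower envelope of the lines y = a_i + i · x (there are 3 lines, with slopes 0, 1, ..., 2). Only the lines that attain the minimum somewhere contribute to roots; other lines are dominated. Here the surviving (envelope) indices are i = 2, i = 1, i = 0.
Intersections between consecutive envelope lines give the roots: for adjacent envelope indices i < j the intersection is x = (a_i − a_j) / (j − i). Reading off the sorted break points: {0, 2}.
Verification: at each break x_0, at least two indices attain the minimum of min_i(a_i + i · x_0).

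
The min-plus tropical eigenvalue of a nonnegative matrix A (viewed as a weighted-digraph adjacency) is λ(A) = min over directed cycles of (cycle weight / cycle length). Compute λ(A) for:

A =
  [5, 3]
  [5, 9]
λ(A) = 4

Enumerate directed cycles and compute their means (weight / length). Sample:
  cycle 0 → 0: weight = 5, length = 1, mean = 5/1 ≈ 5.000
  cycle 1 → 1: weight = 9, length = 1, mean = 9/1 ≈ 9.000
  cycle 0 → 1 → 0: weight = 8, length = 2, mean = 8/2 ≈ 4.000
  cycle 1 → 0 → 1: weight = 8, length = 2, mean = 8/2 ≈ 4.000
Minimum mean = 4.000, attained e.g. along the cycle 0 → 1 → 0 with weight 8 and length 2. So λ(A) = 8/2 = 4.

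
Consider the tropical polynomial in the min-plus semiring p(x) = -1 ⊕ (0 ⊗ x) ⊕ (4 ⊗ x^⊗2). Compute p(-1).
p(-1) = -1

A tropical monomial a ⊗ x^⊗i evaluates to a + i · x. Evaluating each term at x = -1:
  Term 0 contributes -1 + 0 · -1 = -1
  Term 1 contributes 0 + 1 · -1 = -1
  Term 2 contributes 4 + 2 · -1 = 2
p(-1) = ⊕ of these = min[-1, -1, 2] = -1.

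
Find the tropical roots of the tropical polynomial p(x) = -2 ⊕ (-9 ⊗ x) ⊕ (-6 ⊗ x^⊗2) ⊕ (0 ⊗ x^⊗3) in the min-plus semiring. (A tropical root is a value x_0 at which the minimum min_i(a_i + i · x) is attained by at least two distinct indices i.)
Roots: {-6, -3, 7}

Each tropical root is a break point of the lower envelope of the lines y = a_i + i · x (there are 4 lines, with slopes 0, 1, ..., 3). Only the lines that attain the minimum somewhere contribute to roots; other lines are dominated. Here the surviving (envelope) indices are i = 3, i = 2, i = 1, i = 0.
Intersections between consecutive envelope lines give the roots: for adjacent envelope indices i < j the intersection is x = (a_i − a_j) / (j − i). Reading off the sorted break points: {-6, -3, 7}.
Verification: at each break x_0, at least two indices attain the minimum of min_i(a_i + i · x_0).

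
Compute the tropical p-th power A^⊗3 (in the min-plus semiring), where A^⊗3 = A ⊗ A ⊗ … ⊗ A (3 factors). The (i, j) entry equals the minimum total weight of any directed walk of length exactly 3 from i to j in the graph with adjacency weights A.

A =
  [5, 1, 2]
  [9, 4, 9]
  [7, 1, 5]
A^⊗3 =
  [12, 7, 11]
  [17, 12, 15]
  [14, 9, 12]

Each entry (A^⊗3)_ij equals the minimum over all length-3 walks i = v_0 → v_1 → … → v_3 = j of Σ_t A[v_t][v_{t+1}]. For example, for (i, j) = (0, 2) we minimise over 9 possible intermediate vertex sequences; the minimum is 11, attained along the walk 0 → 2 → 0 → 2.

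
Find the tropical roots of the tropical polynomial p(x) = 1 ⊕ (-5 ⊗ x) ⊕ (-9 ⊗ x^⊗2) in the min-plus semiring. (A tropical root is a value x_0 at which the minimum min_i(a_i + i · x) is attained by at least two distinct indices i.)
Roots: {4, 6}

Each tropical root is a break point of the lower envelope of the lines y = a_i + i · x (there are 3 lines, with slopes 0, 1, ..., 2). Only the lines that attain the minimum somewhere contribute to roots; other lines are dominated. Here the surviving (envelope) indices are i = 2, i = 1, i = 0.
Intersections between consecutive envelope lines give the roots: for adjacent envelope indices i < j the intersection is x = (a_i − a_j) / (j − i). Reading off the sorted break points: {4, 6}.
Verification: at each break x_0, at least two indices attain the minimum of min_i(a_i + i · x_0).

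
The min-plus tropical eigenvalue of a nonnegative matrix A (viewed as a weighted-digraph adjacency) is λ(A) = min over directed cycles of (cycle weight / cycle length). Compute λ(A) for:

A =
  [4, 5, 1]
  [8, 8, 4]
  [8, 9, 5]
λ(A) = 4

Enumerate directed cycles and compute their means (weight / length). Sample:
  cycle 0 → 0: weight = 4, length = 1, mean = 4/1 ≈ 4.000
  cycle 1 → 1: weight = 8, length = 1, mean = 8/1 ≈ 8.000
  cycle 2 → 2: weight = 5, length = 1, mean = 5/1 ≈ 5.000
  cycle 0 → 1 → 0: weight = 13, length = 2, mean = 13/2 ≈ 6.500
  cycle 0 → 2 → 0: weight = 9, length = 2, mean = 9/2 ≈ 4.500
  cycle 1 → 0 → 1: weight = 13, length = 2, mean = 13/2 ≈ 6.500
Minimum mean = 4.000, attained e.g. along the cycle 0 → 0 with weight 4 and length 1. So λ(A) = 4/1 = 4.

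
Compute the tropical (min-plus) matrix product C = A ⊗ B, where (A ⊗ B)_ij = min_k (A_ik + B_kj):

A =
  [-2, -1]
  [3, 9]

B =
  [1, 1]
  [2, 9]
A ⊗ B =
  [-1, -1]
  [4, 4]

Apply the min-plus product entry-by-entry:
  C[0][0] = min over k of (A[0][0] + B[0][0] = -2 + 1 = -1, A[0][1] + B[1][0] = -1 + 2 = 1) = -1 (attained at k = 0)
  C[0][1] = min over k of (A[0][0] + B[0][1] = -2 + 1 = -1, A[0][1] + B[1][1] = -1 + 9 = 8) = -1 (attained at k = 0)
  C[1][0] = min over k of (A[1][0] + B[0][0] = 3 + 1 = 4, A[1][1] + B[1][0] = 9 + 2 = 11) = 4 (attained at k = 0)
  C[1][1] = min over k of (A[1][0] + B[0][1] = 3 + 1 = 4, A[1][1] + B[1][1] = 9 + 9 = 18) = 4 (attained at k = 0)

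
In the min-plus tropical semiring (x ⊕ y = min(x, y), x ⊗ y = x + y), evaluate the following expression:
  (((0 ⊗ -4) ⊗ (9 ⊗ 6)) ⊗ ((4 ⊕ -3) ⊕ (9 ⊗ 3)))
(((0 ⊗ -4) ⊗ (9 ⊗ 6)) ⊗ ((4 ⊕ -3) ⊕ (9 ⊗ 3))) = 8

Expand innermost to outermost. Recall ⊕ takes the minimum of its arguments and ⊗ takes their sum. Working out the expression (((0 ⊗ -4) ⊗ (9 ⊗ 6)) ⊗ ((4 ⊕ -3) ⊕ (9 ⊗ 3))) gives 8.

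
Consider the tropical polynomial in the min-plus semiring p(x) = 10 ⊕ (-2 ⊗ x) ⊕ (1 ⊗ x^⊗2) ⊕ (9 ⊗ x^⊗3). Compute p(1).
p(1) = -1

A tropical monomial a ⊗ x^⊗i evaluates to a + i · x. Evaluating each term at x = 1:
  Term 0 contributes 10 + 0 · 1 = 10
  Term 1 contributes -2 + 1 · 1 = -1
  Term 2 contributes 1 + 2 · 1 = 3
  Term 3 contributes 9 + 3 · 1 = 12
p(1) = ⊕ of these = min[10, -1, 3, 12] = -1.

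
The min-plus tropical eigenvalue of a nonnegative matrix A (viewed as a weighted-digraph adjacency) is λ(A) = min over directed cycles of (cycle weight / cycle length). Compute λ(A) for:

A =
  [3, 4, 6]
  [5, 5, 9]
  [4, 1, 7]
λ(A) = 3

Enumerate directed cycles and compute their means (weight / length). Sample:
  cycle 0 → 0: weight = 3, length = 1, mean = 3/1 ≈ 3.000
  cycle 1 → 1: weight = 5, length = 1, mean = 5/1 ≈ 5.000
  cycle 2 → 2: weight = 7, length = 1, mean = 7/1 ≈ 7.000
  cycle 0 → 1 → 0: weight = 9, length = 2, mean = 9/2 ≈ 4.500
  cycle 0 → 2 → 0: weight = 10, length = 2, mean = 10/2 ≈ 5.000
  cycle 1 → 0 → 1: weight = 9, length = 2, mean = 9/2 ≈ 4.500
Minimum mean = 3.000, attained e.g. along the cycle 0 → 0 with weight 3 and length 1. So λ(A) = 3/1 = 3.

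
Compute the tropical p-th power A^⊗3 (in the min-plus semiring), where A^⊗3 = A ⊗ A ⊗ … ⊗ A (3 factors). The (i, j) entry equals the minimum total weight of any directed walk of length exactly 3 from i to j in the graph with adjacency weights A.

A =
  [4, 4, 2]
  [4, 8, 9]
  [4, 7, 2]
A^⊗3 =
  [8, 10, 6]
  [10, 12, 8]
  [8, 10, 6]

Each entry (A^⊗3)_ij equals the minimum over all length-3 walks i = v_0 → v_1 → … → v_3 = j of Σ_t A[v_t][v_{t+1}]. For example, for (i, j) = (0, 2) we minimise over 9 possible intermediate vertex sequences; the minimum is 6, attained along the walk 0 → 2 → 2 → 2.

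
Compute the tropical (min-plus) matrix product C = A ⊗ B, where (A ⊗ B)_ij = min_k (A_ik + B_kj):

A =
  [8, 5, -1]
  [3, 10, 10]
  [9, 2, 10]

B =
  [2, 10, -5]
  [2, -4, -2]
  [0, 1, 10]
A ⊗ B =
  [-1, 0, 3]
  [5, 6, -2]
  [4, -2, 0]

Apply the min-plus product entry-by-entry:
  C[0][0] = min over k of (A[0][0] + B[0][0] = 8 + 2 = 10, A[0][1] + B[1][0] = 5 + 2 = 7, A[0][2] + B[2][0] = -1 + 0 = -1) = -1 (attained at k = 2)
  C[0][1] = min over k of (A[0][0] + B[0][1] = 8 + 10 = 18, A[0][1] + B[1][1] = 5 + -4 = 1, A[0][2] + B[2][1] = -1 + 1 = 0) = 0 (attained at k = 2)
  C[0][2] = min over k of (A[0][0] + B[0][2] = 8 + -5 = 3, A[0][1] + B[1][2] = 5 + -2 = 3, A[0][2] + B[2][2] = -1 + 10 = 9) = 3 (attained at k = 0)
  C[1][0] = min over k of (A[1][0] + B[0][0] = 3 + 2 = 5, A[1][1] + B[1][0] = 10 + 2 = 12, A[1][2] + B[2][0] = 10 + 0 = 10) = 5 (attained at k = 0)
  C[1][1] = min over k of (A[1][0] + B[0][1] = 3 + 10 = 13, A[1][1] + B[1][1] = 10 + -4 = 6, A[1][2] + B[2][1] = 10 + 1 = 11) = 6 (attained at k = 1)
  C[1][2] = min over k of (A[1][0] + B[0][2] = 3 + -5 = -2, A[1][1] + B[1][2] = 10 + -2 = 8, A[1][2] + B[2][2] = 10 + 10 = 20) = -2 (attained at k = 0)
  C[2][0] = min over k of (A[2][0] + B[0][0] = 9 + 2 = 11, A[2][1] + B[1][0] = 2 + 2 = 4, A[2][2] + B[2][0] = 10 + 0 = 10) = 4 (attained at k = 1)
  C[2][1] = min over k of (A[2][0] + B[0][1] = 9 + 10 = 19, A[2][1] + B[1][1] = 2 + -4 = -2, A[2][2] + B[2][1] = 10 + 1 = 11) = -2 (attained at k = 1)
  C[2][2] = min over k of (A[2][0] + B[0][2] = 9 + -5 = 4, A[2][1] + B[1][2] = 2 + -2 = 0, A[2][2] + B[2][2] = 10 + 10 = 20) = 0 (attained at k = 1)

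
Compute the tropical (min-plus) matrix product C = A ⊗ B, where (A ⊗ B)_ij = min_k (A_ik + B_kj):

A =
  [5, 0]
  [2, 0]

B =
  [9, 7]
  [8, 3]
A ⊗ B =
  [8, 3]
  [8, 3]

Apply the min-plus product entry-by-entry:
  C[0][0] = min over k of (A[0][0] + B[0][0] = 5 + 9 = 14, A[0][1] + B[1][0] = 0 + 8 = 8) = 8 (attained at k = 1)
  C[0][1] = min over k of (A[0][0] + B[0][1] = 5 + 7 = 12, A[0][1] + B[1][1] = 0 + 3 = 3) = 3 (attained at k = 1)
  C[1][0] = min over k of (A[1][0] + B[0][0] = 2 + 9 = 11, A[1][1] + B[1][0] = 0 + 8 = 8) = 8 (attained at k = 1)
  C[1][1] = min over k of (A[1][0] + B[0][1] = 2 + 7 = 9, A[1][1] + B[1][1] = 0 + 3 = 3) = 3 (attained at k = 1)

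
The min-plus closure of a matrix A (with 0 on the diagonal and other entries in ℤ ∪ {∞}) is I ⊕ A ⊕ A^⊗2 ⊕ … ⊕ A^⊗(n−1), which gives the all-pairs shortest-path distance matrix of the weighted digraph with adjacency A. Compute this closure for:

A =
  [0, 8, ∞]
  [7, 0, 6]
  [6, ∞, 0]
Closure =
  [0, 8, 14]
  [7, 0, 6]
  [6, 14, 0]

This is the Floyd-Warshall all-pairs shortest-path computation. For each intermediate vertex k = 0, 1, …, 2, update dist[i][j] ← min(dist[i][j], dist[i][k] + dist[k][j]). The final matrix gives, for each (i, j), the minimum total weight of any directed path from i to j (possibly empty when i = j).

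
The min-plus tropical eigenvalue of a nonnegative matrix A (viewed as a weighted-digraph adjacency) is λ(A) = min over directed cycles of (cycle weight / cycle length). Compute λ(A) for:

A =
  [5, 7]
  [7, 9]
λ(A) = 5

Enumerate directed cycles and compute their means (weight / length). Sample:
  cycle 0 → 0: weight = 5, length = 1, mean = 5/1 ≈ 5.000
  cycle 1 → 1: weight = 9, length = 1, mean = 9/1 ≈ 9.000
  cycle 0 → 1 → 0: weight = 14, length = 2, mean = 14/2 ≈ 7.000
  cycle 1 → 0 → 1: weight = 14, length = 2, mean = 14/2 ≈ 7.000
Minimum mean = 5.000, attained e.g. along the cycle 0 → 0 with weight 5 and length 1. So λ(A) = 5/1 = 5.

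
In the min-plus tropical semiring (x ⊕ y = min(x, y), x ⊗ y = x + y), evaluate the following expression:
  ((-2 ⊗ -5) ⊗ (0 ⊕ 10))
((-2 ⊗ -5) ⊗ (0 ⊕ 10)) = -7

Expand innermost to outermost. Recall ⊕ takes the minimum of its arguments and ⊗ takes their sum. Working out the expression ((-2 ⊗ -5) ⊗ (0 ⊕ 10)) gives -7.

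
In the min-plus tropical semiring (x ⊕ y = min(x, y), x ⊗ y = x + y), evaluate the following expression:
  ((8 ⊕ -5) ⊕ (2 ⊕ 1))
((8 ⊕ -5) ⊕ (2 ⊕ 1)) = -5

Expand innermost to outermost. Recall ⊕ takes the minimum of its arguments and ⊗ takes their sum. Working out the expression ((8 ⊕ -5) ⊕ (2 ⊕ 1)) gives -5.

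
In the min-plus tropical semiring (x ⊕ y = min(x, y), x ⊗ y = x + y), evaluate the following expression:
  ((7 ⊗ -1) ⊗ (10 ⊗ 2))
((7 ⊗ -1) ⊗ (10 ⊗ 2)) = 18

Expand innermost to outermost. Recall ⊕ takes the minimum of its arguments and ⊗ takes their sum. Working out the expression ((7 ⊗ -1) ⊗ (10 ⊗ 2)) gives 18.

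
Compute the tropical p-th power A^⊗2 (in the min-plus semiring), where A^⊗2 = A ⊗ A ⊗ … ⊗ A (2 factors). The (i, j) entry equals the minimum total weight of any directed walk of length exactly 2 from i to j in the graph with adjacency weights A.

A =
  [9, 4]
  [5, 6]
A^⊗2 =
  [9, 10]
  [11, 9]

Each entry (A^⊗2)_ij equals the minimum over all length-2 walks i = v_0 → v_1 → … → v_2 = j of Σ_t A[v_t][v_{t+1}]. For example, for (i, j) = (0, 1) we minimise over 2 possible intermediate vertex sequences; the minimum is 10, attained along the walk 0 → 1 → 1.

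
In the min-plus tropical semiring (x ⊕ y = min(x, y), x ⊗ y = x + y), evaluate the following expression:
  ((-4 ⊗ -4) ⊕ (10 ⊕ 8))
((-4 ⊗ -4) ⊕ (10 ⊕ 8)) = -8

Expand innermost to outermost. Recall ⊕ takes the minimum of its arguments and ⊗ takes their sum. Working out the expression ((-4 ⊗ -4) ⊕ (10 ⊕ 8)) gives -8.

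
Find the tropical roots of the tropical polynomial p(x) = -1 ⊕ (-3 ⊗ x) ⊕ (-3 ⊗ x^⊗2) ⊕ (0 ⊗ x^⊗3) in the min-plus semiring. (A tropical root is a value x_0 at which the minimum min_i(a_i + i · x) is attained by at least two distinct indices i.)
Roots: {-3, 0, 2}

Each tropical root is a break point of the lower envelope of the lines y = a_i + i · x (there are 4 lines, with slopes 0, 1, ..., 3). Only the lines that attain the minimum somewhere contribute to roots; other lines are dominated. Here the surviving (envelope) indices are i = 3, i = 2, i = 1, i = 0.
Intersections between consecutive envelope lines give the roots: for adjacent envelope indices i < j the intersection is x = (a_i − a_j) / (j − i). Reading off the sorted break points: {-3, 0, 2}.
Verification: at each break x_0, at least two indices attain the minimum of min_i(a_i + i · x_0).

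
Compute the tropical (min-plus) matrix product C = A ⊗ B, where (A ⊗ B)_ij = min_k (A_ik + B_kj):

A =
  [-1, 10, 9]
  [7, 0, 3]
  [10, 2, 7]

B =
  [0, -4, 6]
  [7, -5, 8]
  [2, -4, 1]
A ⊗ B =
  [-1, -5, 5]
  [5, -5, 4]
  [9, -3, 8]

Apply the min-plus product entry-by-entry:
  C[0][0] = min over k of (A[0][0] + B[0][0] = -1 + 0 = -1, A[0][1] + B[1][0] = 10 + 7 = 17, A[0][2] + B[2][0] = 9 + 2 = 11) = -1 (attained at k = 0)
  C[0][1] = min over k of (A[0][0] + B[0][1] = -1 + -4 = -5, A[0][1] + B[1][1] = 10 + -5 = 5, A[0][2] + B[2][1] = 9 + -4 = 5) = -5 (attained at k = 0)
  C[0][2] = min over k of (A[0][0] + B[0][2] = -1 + 6 = 5, A[0][1] + B[1][2] = 10 + 8 = 18, A[0][2] + B[2][2] = 9 + 1 = 10) = 5 (attained at k = 0)
  C[1][0] = min over k of (A[1][0] + B[0][0] = 7 + 0 = 7, A[1][1] + B[1][0] = 0 + 7 = 7, A[1][2] + B[2][0] = 3 + 2 = 5) = 5 (attained at k = 2)
  C[1][1] = min over k of (A[1][0] + B[0][1] = 7 + -4 = 3, A[1][1] + B[1][1] = 0 + -5 = -5, A[1][2] + B[2][1] = 3 + -4 = -1) = -5 (attained at k = 1)
  C[1][2] = min over k of (A[1][0] + B[0][2] = 7 + 6 = 13, A[1][1] + B[1][2] = 0 + 8 = 8, A[1][2] + B[2][2] = 3 + 1 = 4) = 4 (attained at k = 2)
  C[2][0] = min over k of (A[2][0] + B[0][0] = 10 + 0 = 10, A[2][1] + B[1][0] = 2 + 7 = 9, A[2][2] + B[2][0] = 7 + 2 = 9) = 9 (attained at k = 1)
  C[2][1] = min over k of (A[2][0] + B[0][1] = 10 + -4 = 6, A[2][1] + B[1][1] = 2 + -5 = -3, A[2][2] + B[2][1] = 7 + -4 = 3) = -3 (attained at k = 1)
  C[2][2] = min over k of (A[2][0] + B[0][2] = 10 + 6 = 16, A[2][1] + B[1][2] = 2 + 8 = 10, A[2][2] + B[2][2] = 7 + 1 = 8) = 8 (attained at k = 2)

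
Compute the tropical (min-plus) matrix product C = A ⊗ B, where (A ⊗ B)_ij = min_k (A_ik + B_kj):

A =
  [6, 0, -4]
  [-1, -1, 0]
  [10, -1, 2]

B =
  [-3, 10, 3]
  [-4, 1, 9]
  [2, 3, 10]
A ⊗ B =
  [-4, -1, 6]
  [-5, 0, 2]
  [-5, 0, 8]

Apply the min-plus product entry-by-entry:
  C[0][0] = min over k of (A[0][0] + B[0][0] = 6 + -3 = 3, A[0][1] + B[1][0] = 0 + -4 = -4, A[0][2] + B[2][0] = -4 + 2 = -2) = -4 (attained at k = 1)
  C[0][1] = min over k of (A[0][0] + B[0][1] = 6 + 10 = 16, A[0][1] + B[1][1] = 0 + 1 = 1, A[0][2] + B[2][1] = -4 + 3 = -1) = -1 (attained at k = 2)
  C[0][2] = min over k of (A[0][0] + B[0][2] = 6 + 3 = 9, A[0][1] + B[1][2] = 0 + 9 = 9, A[0][2] + B[2][2] = -4 + 10 = 6) = 6 (attained at k = 2)
  C[1][0] = min over k of (A[1][0] + B[0][0] = -1 + -3 = -4, A[1][1] + B[1][0] = -1 + -4 = -5, A[1][2] + B[2][0] = 0 + 2 = 2) = -5 (attained at k = 1)
  C[1][1] = min over k of (A[1][0] + B[0][1] = -1 + 10 = 9, A[1][1] + B[1][1] = -1 + 1 = 0, A[1][2] + B[2][1] = 0 + 3 = 3) = 0 (attained at k = 1)
  C[1][2] = min over k of (A[1][0] + B[0][2] = -1 + 3 = 2, A[1][1] + B[1][2] = -1 + 9 = 8, A[1][2] + B[2][2] = 0 + 10 = 10) = 2 (attained at k = 0)
  C[2][0] = min over k of (A[2][0] + B[0][0] = 10 + -3 = 7, A[2][1] + B[1][0] = -1 + -4 = -5, A[2][2] + B[2][0] = 2 + 2 = 4) = -5 (attained at k = 1)
  C[2][1] = min over k of (A[2][0] + B[0][1] = 10 + 10 = 20, A[2][1] + B[1][1] = -1 + 1 = 0, A[2][2] + B[2][1] = 2 + 3 = 5) = 0 (attained at k = 1)
  C[2][2] = min over k of (A[2][0] + B[0][2] = 10 + 3 = 13, A[2][1] + B[1][2] = -1 + 9 = 8, A[2][2] + B[2][2] = 2 + 10 = 12) = 8 (attained at k = 1)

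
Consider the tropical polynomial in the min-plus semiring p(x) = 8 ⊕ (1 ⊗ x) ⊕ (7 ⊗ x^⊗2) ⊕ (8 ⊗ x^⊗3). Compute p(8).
p(8) = 8

A tropical monomial a ⊗ x^⊗i evaluates to a + i · x. Evaluating each term at x = 8:
  Term 0 contributes 8 + 0 · 8 = 8
  Term 1 contributes 1 + 1 · 8 = 9
  Term 2 contributes 7 + 2 · 8 = 23
  Term 3 contributes 8 + 3 · 8 = 32
p(8) = ⊕ of these = min[8, 9, 23, 32] = 8.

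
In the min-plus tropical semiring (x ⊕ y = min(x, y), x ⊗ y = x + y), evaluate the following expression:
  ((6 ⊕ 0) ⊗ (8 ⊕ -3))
((6 ⊕ 0) ⊗ (8 ⊕ -3)) = -3

Expand innermost to outermost. Recall ⊕ takes the minimum of its arguments and ⊗ takes their sum. Working out the expression ((6 ⊕ 0) ⊗ (8 ⊕ -3)) gives -3.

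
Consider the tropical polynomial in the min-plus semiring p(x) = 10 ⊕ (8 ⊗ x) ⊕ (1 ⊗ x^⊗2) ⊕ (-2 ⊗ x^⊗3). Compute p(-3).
p(-3) = -11

A tropical monomial a ⊗ x^⊗i evaluates to a + i · x. Evaluating each term at x = -3:
  Term 0 contributes 10 + 0 · -3 = 10
  Term 1 contributes 8 + 1 · -3 = 5
  Term 2 contributes 1 + 2 · -3 = -5
  Term 3 contributes -2 + 3 · -3 = -11
p(-3) = ⊕ of these = min[10, 5, -5, -11] = -11.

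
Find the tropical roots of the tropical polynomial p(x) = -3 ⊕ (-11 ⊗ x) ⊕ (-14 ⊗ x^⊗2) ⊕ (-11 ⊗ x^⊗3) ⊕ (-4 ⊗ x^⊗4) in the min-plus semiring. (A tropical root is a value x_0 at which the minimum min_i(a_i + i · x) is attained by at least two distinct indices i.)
Roots: {-7, -3, 3, 8}

Each tropical root is a break point of the lower envelope of the lines y = a_i + i · x (there are 5 lines, with slopes 0, 1, ..., 4). Only the lines that attain the minimum somewhere contribute to roots; other lines are dominated. Here the surviving (envelope) indices are i = 4, i = 3, i = 2, i = 1, i = 0.
Intersections between consecutive envelope lines give the roots: for adjacent envelope indices i < j the intersection is x = (a_i − a_j) / (j − i). Reading off the sorted break points: {-7, -3, 3, 8}.
Verification: at each break x_0, at least two indices attain the minimum of min_i(a_i + i · x_0).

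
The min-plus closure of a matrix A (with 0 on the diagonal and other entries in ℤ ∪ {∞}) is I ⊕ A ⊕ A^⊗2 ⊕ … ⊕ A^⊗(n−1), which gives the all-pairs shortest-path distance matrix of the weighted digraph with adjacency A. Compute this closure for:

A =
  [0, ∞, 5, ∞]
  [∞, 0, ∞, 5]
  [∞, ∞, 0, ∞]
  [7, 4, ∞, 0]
Closure =
  [0, ∞, 5, ∞]
  [12, 0, 17, 5]
  [∞, ∞, 0, ∞]
  [7, 4, 12, 0]

This is the Floyd-Warshall all-pairs shortest-path computation. For each intermediate vertex k = 0, 1, …, 3, update dist[i][j] ← min(dist[i][j], dist[i][k] + dist[k][j]). The final matrix gives, for each (i, j), the minimum total weight of any directed path from i to j (possibly empty when i = j).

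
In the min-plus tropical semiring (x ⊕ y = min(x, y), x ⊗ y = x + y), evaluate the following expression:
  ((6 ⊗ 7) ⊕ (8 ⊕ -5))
((6 ⊗ 7) ⊕ (8 ⊕ -5)) = -5

Expand innermost to outermost. Recall ⊕ takes the minimum of its arguments and ⊗ takes their sum. Working out the expression ((6 ⊗ 7) ⊕ (8 ⊕ -5)) gives -5.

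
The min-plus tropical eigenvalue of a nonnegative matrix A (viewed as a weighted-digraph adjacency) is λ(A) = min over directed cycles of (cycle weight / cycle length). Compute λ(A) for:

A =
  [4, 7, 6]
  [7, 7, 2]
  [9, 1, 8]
λ(A) = 3/2

Enumerate directed cycles and compute their means (weight / length). Sample:
  cycle 0 → 0: weight = 4, length = 1, mean = 4/1 ≈ 4.000
  cycle 1 → 1: weight = 7, length = 1, mean = 7/1 ≈ 7.000
  cycle 2 → 2: weight = 8, length = 1, mean = 8/1 ≈ 8.000
  cycle 0 → 1 → 0: weight = 14, length = 2, mean = 14/2 ≈ 7.000
  cycle 0 → 2 → 0: weight = 15, length = 2, mean = 15/2 ≈ 7.500
  cycle 1 → 0 → 1: weight = 14, length = 2, mean = 14/2 ≈ 7.000
Minimum mean = 1.500, attained e.g. along the cycle 1 → 2 → 1 with weight 3 and length 2. So λ(A) = 3/2 = 3/2.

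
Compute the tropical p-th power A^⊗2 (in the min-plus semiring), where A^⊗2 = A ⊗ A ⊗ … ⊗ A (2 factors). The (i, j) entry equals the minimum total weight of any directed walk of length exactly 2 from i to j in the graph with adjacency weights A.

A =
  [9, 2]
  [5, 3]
A^⊗2 =
  [7, 5]
  [8, 6]

Each entry (A^⊗2)_ij equals the minimum over all length-2 walks i = v_0 → v_1 → … → v_2 = j of Σ_t A[v_t][v_{t+1}]. For example, for (i, j) = (0, 1) we minimise over 2 possible intermediate vertex sequences; the minimum is 5, attained along the walk 0 → 1 → 1.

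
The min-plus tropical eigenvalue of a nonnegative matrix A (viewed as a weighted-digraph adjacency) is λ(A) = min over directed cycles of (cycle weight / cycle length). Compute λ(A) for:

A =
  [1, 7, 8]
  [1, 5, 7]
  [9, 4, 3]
λ(A) = 1

Enumerate directed cycles and compute their means (weight / length). Sample:
  cycle 0 → 0: weight = 1, length = 1, mean = 1/1 ≈ 1.000
  cycle 1 → 1: weight = 5, length = 1, mean = 5/1 ≈ 5.000
  cycle 2 → 2: weight = 3, length = 1, mean = 3/1 ≈ 3.000
  cycle 0 → 1 → 0: weight = 8, length = 2, mean = 8/2 ≈ 4.000
  cycle 0 → 2 → 0: weight = 17, length = 2, mean = 17/2 ≈ 8.500
  cycle 1 → 0 → 1: weight = 8, length = 2, mean = 8/2 ≈ 4.000
Minimum mean = 1.000, attained e.g. along the cycle 0 → 0 with weight 1 and length 1. So λ(A) = 1/1 = 1.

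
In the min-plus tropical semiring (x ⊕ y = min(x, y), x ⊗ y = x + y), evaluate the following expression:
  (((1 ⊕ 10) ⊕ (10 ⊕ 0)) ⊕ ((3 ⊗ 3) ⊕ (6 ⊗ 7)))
(((1 ⊕ 10) ⊕ (10 ⊕ 0)) ⊕ ((3 ⊗ 3) ⊕ (6 ⊗ 7))) = 0

Expand innermost to outermost. Recall ⊕ takes the minimum of its arguments and ⊗ takes their sum. Working out the expression (((1 ⊕ 10) ⊕ (10 ⊕ 0)) ⊕ ((3 ⊗ 3) ⊕ (6 ⊗ 7))) gives 0.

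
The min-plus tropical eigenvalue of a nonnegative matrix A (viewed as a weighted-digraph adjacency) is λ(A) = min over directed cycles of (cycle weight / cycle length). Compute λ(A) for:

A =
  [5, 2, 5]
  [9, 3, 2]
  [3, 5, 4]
λ(A) = 7/3

Enumerate directed cycles and compute their means (weight / length). Sample:
  cycle 0 → 0: weight = 5, length = 1, mean = 5/1 ≈ 5.000
  cycle 1 → 1: weight = 3, length = 1, mean = 3/1 ≈ 3.000
  cycle 2 → 2: weight = 4, length = 1, mean = 4/1 ≈ 4.000
  cycle 0 → 1 → 0: weight = 11, length = 2, mean = 11/2 ≈ 5.500
  cycle 0 → 2 → 0: weight = 8, length = 2, mean = 8/2 ≈ 4.000
  cycle 1 → 0 → 1: weight = 11, length = 2, mean = 11/2 ≈ 5.500
Minimum mean = 2.333, attained e.g. along the cycle 0 → 1 → 2 → 0 with weight 7 and length 3. So λ(A) = 7/3 = 7/3.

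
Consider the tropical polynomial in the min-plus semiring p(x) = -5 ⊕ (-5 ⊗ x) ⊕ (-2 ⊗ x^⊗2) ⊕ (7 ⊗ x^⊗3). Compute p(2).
p(2) = -5

A tropical monomial a ⊗ x^⊗i evaluates to a + i · x. Evaluating each term at x = 2:
  Term 0 contributes -5 + 0 · 2 = -5
  Term 1 contributes -5 + 1 · 2 = -3
  Term 2 contributes -2 + 2 · 2 = 2
  Term 3 contributes 7 + 3 · 2 = 13
p(2) = ⊕ of these = min[-5, -3, 2, 13] = -5.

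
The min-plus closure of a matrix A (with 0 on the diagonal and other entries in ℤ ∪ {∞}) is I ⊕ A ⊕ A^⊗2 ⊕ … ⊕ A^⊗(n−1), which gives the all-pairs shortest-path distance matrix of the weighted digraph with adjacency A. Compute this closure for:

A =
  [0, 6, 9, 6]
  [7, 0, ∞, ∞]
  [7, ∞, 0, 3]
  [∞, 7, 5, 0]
Closure =
  [0, 6, 9, 6]
  [7, 0, 16, 13]
  [7, 10, 0, 3]
  [12, 7, 5, 0]

This is the Floyd-Warshall all-pairs shortest-path computation. For each intermediate vertex k = 0, 1, …, 3, update dist[i][j] ← min(dist[i][j], dist[i][k] + dist[k][j]). The final matrix gives, for each (i, j), the minimum total weight of any directed path from i to j (possibly empty when i = j).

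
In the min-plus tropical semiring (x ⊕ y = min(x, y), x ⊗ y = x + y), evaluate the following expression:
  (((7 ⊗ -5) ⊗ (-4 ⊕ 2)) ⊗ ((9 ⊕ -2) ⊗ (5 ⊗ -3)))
(((7 ⊗ -5) ⊗ (-4 ⊕ 2)) ⊗ ((9 ⊕ -2) ⊗ (5 ⊗ -3))) = -2

Expand innermost to outermost. Recall ⊕ takes the minimum of its arguments and ⊗ takes their sum. Working out the expression (((7 ⊗ -5) ⊗ (-4 ⊕ 2)) ⊗ ((9 ⊕ -2) ⊗ (5 ⊗ -3))) gives -2.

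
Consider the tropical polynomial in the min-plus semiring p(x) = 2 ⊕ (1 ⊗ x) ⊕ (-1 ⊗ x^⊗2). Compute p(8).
p(8) = 2

A tropical monomial a ⊗ x^⊗i evaluates to a + i · x. Evaluating each term at x = 8:
  Term 0 contributes 2 + 0 · 8 = 2
  Term 1 contributes 1 + 1 · 8 = 9
  Term 2 contributes -1 + 2 · 8 = 15
p(8) = ⊕ of these = min[2, 9, 15] = 2.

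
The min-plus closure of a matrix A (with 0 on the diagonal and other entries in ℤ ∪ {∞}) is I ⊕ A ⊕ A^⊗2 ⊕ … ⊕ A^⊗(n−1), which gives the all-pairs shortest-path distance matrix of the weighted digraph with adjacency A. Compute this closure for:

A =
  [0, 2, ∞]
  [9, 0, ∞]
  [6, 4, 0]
Closure =
  [0, 2, ∞]
  [9, 0, ∞]
  [6, 4, 0]

This is the Floyd-Warshall all-pairs shortest-path computation. For each intermediate vertex k = 0, 1, …, 2, update dist[i][j] ← min(dist[i][j], dist[i][k] + dist[k][j]). The final matrix gives, for each (i, j), the minimum total weight of any directed path from i to j (possibly empty when i = j).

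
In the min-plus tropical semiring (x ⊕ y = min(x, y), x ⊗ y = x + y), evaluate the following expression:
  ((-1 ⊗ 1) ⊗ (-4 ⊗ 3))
((-1 ⊗ 1) ⊗ (-4 ⊗ 3)) = -1

Expand innermost to outermost. Recall ⊕ takes the minimum of its arguments and ⊗ takes their sum. Working out the expression ((-1 ⊗ 1) ⊗ (-4 ⊗ 3)) gives -1.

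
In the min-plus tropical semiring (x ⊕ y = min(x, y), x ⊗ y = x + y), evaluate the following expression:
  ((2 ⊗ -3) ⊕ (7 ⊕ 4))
((2 ⊗ -3) ⊕ (7 ⊕ 4)) = -1

Expand innermost to outermost. Recall ⊕ takes the minimum of its arguments and ⊗ takes their sum. Working out the expression ((2 ⊗ -3) ⊕ (7 ⊕ 4)) gives -1.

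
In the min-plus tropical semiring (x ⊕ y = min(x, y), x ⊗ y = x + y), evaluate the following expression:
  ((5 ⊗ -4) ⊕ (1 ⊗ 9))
((5 ⊗ -4) ⊕ (1 ⊗ 9)) = 1

Expand innermost to outermost. Recall ⊕ takes the minimum of its arguments and ⊗ takes their sum. Working out the expression ((5 ⊗ -4) ⊕ (1 ⊗ 9)) gives 1.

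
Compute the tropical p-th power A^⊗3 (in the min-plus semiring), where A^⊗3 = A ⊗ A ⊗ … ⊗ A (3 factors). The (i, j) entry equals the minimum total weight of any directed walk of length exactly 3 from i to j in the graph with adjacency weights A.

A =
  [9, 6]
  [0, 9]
A^⊗3 =
  [15, 12]
  [6, 15]

Each entry (A^⊗3)_ij equals the minimum over all length-3 walks i = v_0 → v_1 → … → v_3 = j of Σ_t A[v_t][v_{t+1}]. For example, for (i, j) = (0, 1) we minimise over 4 possible intermediate vertex sequences; the minimum is 12, attained along the walk 0 → 1 → 0 → 1.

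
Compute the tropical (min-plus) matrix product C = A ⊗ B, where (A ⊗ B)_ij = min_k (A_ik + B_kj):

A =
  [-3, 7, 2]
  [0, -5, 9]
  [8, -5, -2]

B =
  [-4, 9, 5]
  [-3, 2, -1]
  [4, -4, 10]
A ⊗ B =
  [-7, -2, 2]
  [-8, -3, -6]
  [-8, -6, -6]

Apply the min-plus product entry-by-entry:
  C[0][0] = min over k of (A[0][0] + B[0][0] = -3 + -4 = -7, A[0][1] + B[1][0] = 7 + -3 = 4, A[0][2] + B[2][0] = 2 + 4 = 6) = -7 (attained at k = 0)
  C[0][1] = min over k of (A[0][0] + B[0][1] = -3 + 9 = 6, A[0][1] + B[1][1] = 7 + 2 = 9, A[0][2] + B[2][1] = 2 + -4 = -2) = -2 (attained at k = 2)
  C[0][2] = min over k of (A[0][0] + B[0][2] = -3 + 5 = 2, A[0][1] + B[1][2] = 7 + -1 = 6, A[0][2] + B[2][2] = 2 + 10 = 12) = 2 (attained at k = 0)
  C[1][0] = min over k of (A[1][0] + B[0][0] = 0 + -4 = -4, A[1][1] + B[1][0] = -5 + -3 = -8, A[1][2] + B[2][0] = 9 + 4 = 13) = -8 (attained at k = 1)
  C[1][1] = min over k of (A[1][0] + B[0][1] = 0 + 9 = 9, A[1][1] + B[1][1] = -5 + 2 = -3, A[1][2] + B[2][1] = 9 + -4 = 5) = -3 (attained at k = 1)
  C[1][2] = min over k of (A[1][0] + B[0][2] = 0 + 5 = 5, A[1][1] + B[1][2] = -5 + -1 = -6, A[1][2] + B[2][2] = 9 + 10 = 19) = -6 (attained at k = 1)
  C[2][0] = min over k of (A[2][0] + B[0][0] = 8 + -4 = 4, A[2][1] + B[1][0] = -5 + -3 = -8, A[2][2] + B[2][0] = -2 + 4 = 2) = -8 (attained at k = 1)
  C[2][1] = min over k of (A[2][0] + B[0][1] = 8 + 9 = 17, A[2][1] + B[1][1] = -5 + 2 = -3, A[2][2] + B[2][1] = -2 + -4 = -6) = -6 (attained at k = 2)
  C[2][2] = min over k of (A[2][0] + B[0][2] = 8 + 5 = 13, A[2][1] + B[1][2] = -5 + -1 = -6, A[2][2] + B[2][2] = -2 + 10 = 8) = -6 (attained at k = 1)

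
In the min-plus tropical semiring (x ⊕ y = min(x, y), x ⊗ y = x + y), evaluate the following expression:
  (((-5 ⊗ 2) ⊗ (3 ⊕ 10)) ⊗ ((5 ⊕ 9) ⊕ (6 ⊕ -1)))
(((-5 ⊗ 2) ⊗ (3 ⊕ 10)) ⊗ ((5 ⊕ 9) ⊕ (6 ⊕ -1))) = -1

Expand innermost to outermost. Recall ⊕ takes the minimum of its arguments and ⊗ takes their sum. Working out the expression (((-5 ⊗ 2) ⊗ (3 ⊕ 10)) ⊗ ((5 ⊕ 9) ⊕ (6 ⊕ -1))) gives -1.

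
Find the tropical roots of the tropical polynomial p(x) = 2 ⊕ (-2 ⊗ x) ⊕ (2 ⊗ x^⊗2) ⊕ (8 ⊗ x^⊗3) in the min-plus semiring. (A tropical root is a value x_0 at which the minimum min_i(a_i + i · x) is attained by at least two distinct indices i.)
Roots: {-6, -4, 4}

Each tropical root is a break point of the lower envelope of the lines y = a_i + i · x (there are 4 lines, with slopes 0, 1, ..., 3). Only the lines that attain the minimum somewhere contribute to roots; other lines are dominated. Here the surviving (envelope) indices are i = 3, i = 2, i = 1, i = 0.
Intersections between consecutive envelope lines give the roots: for adjacent envelope indices i < j the intersection is x = (a_i − a_j) / (j − i). Reading off the sorted break points: {-6, -4, 4}.
Verification: at each break x_0, at least two indices attain the minimum of min_i(a_i + i · x_0).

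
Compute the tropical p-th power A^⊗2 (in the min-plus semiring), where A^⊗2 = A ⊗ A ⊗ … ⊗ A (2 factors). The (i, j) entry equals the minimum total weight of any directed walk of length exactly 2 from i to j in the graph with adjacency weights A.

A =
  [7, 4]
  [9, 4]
A^⊗2 =
  [13, 8]
  [13, 8]

Each entry (A^⊗2)_ij equals the minimum over all length-2 walks i = v_0 → v_1 → … → v_2 = j of Σ_t A[v_t][v_{t+1}]. For example, for (i, j) = (0, 1) we minimise over 2 possible intermediate vertex sequences; the minimum is 8, attained along the walk 0 → 1 → 1.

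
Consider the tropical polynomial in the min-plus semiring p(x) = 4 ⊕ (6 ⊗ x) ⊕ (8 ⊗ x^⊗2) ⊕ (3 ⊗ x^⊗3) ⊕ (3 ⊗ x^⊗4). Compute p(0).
p(0) = 3

A tropical monomial a ⊗ x^⊗i evaluates to a + i · x. Evaluating each term at x = 0:
  Term 0 contributes 4 + 0 · 0 = 4
  Term 1 contributes 6 + 1 · 0 = 6
  Term 2 contributes 8 + 2 · 0 = 8
  Term 3 contributes 3 + 3 · 0 = 3
  Term 4 contributes 3 + 4 · 0 = 3
p(0) = ⊕ of these = min[4, 6, 8, 3, 3] = 3.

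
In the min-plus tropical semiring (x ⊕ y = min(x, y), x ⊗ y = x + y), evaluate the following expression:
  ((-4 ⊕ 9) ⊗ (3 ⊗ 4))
((-4 ⊕ 9) ⊗ (3 ⊗ 4)) = 3

Expand innermost to outermost. Recall ⊕ takes the minimum of its arguments and ⊗ takes their sum. Working out the expression ((-4 ⊕ 9) ⊗ (3 ⊗ 4)) gives 3.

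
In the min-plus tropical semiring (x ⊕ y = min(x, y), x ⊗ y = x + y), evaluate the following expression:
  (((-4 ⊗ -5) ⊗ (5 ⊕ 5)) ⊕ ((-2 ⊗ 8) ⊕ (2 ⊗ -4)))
(((-4 ⊗ -5) ⊗ (5 ⊕ 5)) ⊕ ((-2 ⊗ 8) ⊕ (2 ⊗ -4))) = -4

Expand innermost to outermost. Recall ⊕ takes the minimum of its arguments and ⊗ takes their sum. Working out the expression (((-4 ⊗ -5) ⊗ (5 ⊕ 5)) ⊕ ((-2 ⊗ 8) ⊕ (2 ⊗ -4))) gives -4.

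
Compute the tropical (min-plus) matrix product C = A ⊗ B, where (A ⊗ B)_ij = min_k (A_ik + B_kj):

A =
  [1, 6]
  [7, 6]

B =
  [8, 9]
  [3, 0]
A ⊗ B =
  [9, 6]
  [9, 6]

Apply the min-plus product entry-by-entry:
  C[0][0] = min over k of (A[0][0] + B[0][0] = 1 + 8 = 9, A[0][1] + B[1][0] = 6 + 3 = 9) = 9 (attained at k = 0)
  C[0][1] = min over k of (A[0][0] + B[0][1] = 1 + 9 = 10, A[0][1] + B[1][1] = 6 + 0 = 6) = 6 (attained at k = 1)
  C[1][0] = min over k of (A[1][0] + B[0][0] = 7 + 8 = 15, A[1][1] + B[1][0] = 6 + 3 = 9) = 9 (attained at k = 1)
  C[1][1] = min over k of (A[1][0] + B[0][1] = 7 + 9 = 16, A[1][1] + B[1][1] = 6 + 0 = 6) = 6 (attained at k = 1)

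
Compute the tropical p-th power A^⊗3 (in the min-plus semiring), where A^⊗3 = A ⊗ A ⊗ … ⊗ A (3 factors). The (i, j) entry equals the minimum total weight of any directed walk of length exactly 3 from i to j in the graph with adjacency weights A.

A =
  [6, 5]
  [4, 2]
A^⊗3 =
  [11, 9]
  [8, 6]

Each entry (A^⊗3)_ij equals the minimum over all length-3 walks i = v_0 → v_1 → … → v_3 = j of Σ_t A[v_t][v_{t+1}]. For example, for (i, j) = (0, 1) we minimise over 4 possible intermediate vertex sequences; the minimum is 9, attained along the walk 0 → 1 → 1 → 1.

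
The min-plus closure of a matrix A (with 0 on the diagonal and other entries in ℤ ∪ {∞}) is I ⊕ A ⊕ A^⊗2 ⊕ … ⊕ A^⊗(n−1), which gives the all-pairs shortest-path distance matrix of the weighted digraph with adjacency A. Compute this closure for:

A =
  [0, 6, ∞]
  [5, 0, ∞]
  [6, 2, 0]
Closure =
  [0, 6, ∞]
  [5, 0, ∞]
  [6, 2, 0]

This is the Floyd-Warshall all-pairs shortest-path computation. For each intermediate vertex k = 0, 1, …, 2, update dist[i][j] ← min(dist[i][j], dist[i][k] + dist[k][j]). The final matrix gives, for each (i, j), the minimum total weight of any directed path from i to j (possibly empty when i = j).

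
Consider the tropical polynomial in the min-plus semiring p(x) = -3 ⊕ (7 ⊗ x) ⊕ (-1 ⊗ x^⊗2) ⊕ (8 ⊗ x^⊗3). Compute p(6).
p(6) = -3

A tropical monomial a ⊗ x^⊗i evaluates to a + i · x. Evaluating each term at x = 6:
  Term 0 contributes -3 + 0 · 6 = -3
  Term 1 contributes 7 + 1 · 6 = 13
  Term 2 contributes -1 + 2 · 6 = 11
  Term 3 contributes 8 + 3 · 6 = 26
p(6) = ⊕ of these = min[-3, 13, 11, 26] = -3.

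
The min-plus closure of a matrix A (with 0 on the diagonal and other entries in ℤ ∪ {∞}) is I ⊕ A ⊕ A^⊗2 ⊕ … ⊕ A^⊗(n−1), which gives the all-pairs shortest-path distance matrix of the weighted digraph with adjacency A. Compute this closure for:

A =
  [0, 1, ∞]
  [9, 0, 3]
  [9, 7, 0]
Closure =
  [0, 1, 4]
  [9, 0, 3]
  [9, 7, 0]

This is the Floyd-Warshall all-pairs shortest-path computation. For each intermediate vertex k = 0, 1, …, 2, update dist[i][j] ← min(dist[i][j], dist[i][k] + dist[k][j]). The final matrix gives, for each (i, j), the minimum total weight of any directed path from i to j (possibly empty when i = j).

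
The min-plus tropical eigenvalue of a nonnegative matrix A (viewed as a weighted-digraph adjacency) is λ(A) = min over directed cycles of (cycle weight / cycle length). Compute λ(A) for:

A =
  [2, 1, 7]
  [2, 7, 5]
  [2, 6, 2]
λ(A) = 3/2

Enumerate directed cycles and compute their means (weight / length). Sample:
  cycle 0 → 0: weight = 2, length = 1, mean = 2/1 ≈ 2.000
  cycle 1 → 1: weight = 7, length = 1, mean = 7/1 ≈ 7.000
  cycle 2 → 2: weight = 2, length = 1, mean = 2/1 ≈ 2.000
  cycle 0 → 1 → 0: weight = 3, length = 2, mean = 3/2 ≈ 1.500
  cycle 0 → 2 → 0: weight = 9, length = 2, mean = 9/2 ≈ 4.500
  cycle 1 → 0 → 1: weight = 3, length = 2, mean = 3/2 ≈ 1.500
Minimum mean = 1.500, attained e.g. along the cycle 0 → 1 → 0 with weight 3 and length 2. So λ(A) = 3/2 = 3/2.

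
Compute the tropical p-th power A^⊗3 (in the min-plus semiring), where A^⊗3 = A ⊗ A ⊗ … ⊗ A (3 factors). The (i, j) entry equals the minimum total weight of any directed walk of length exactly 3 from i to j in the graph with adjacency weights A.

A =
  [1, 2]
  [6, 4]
A^⊗3 =
  [3, 4]
  [8, 9]

Each entry (A^⊗3)_ij equals the minimum over all length-3 walks i = v_0 → v_1 → … → v_3 = j of Σ_t A[v_t][v_{t+1}]. For example, for (i, j) = (0, 1) we minimise over 4 possible intermediate vertex sequences; the minimum is 4, attained along the walk 0 → 0 → 0 → 1.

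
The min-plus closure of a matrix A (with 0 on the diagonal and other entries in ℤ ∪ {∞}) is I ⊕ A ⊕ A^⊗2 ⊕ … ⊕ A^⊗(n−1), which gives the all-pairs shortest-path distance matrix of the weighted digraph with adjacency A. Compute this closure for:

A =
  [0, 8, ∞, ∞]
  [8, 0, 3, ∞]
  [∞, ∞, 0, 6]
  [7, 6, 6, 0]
Closure =
  [0, 8, 11, 17]
  [8, 0, 3, 9]
  [13, 12, 0, 6]
  [7, 6, 6, 0]

This is the Floyd-Warshall all-pairs shortest-path computation. For each intermediate vertex k = 0, 1, …, 3, update dist[i][j] ← min(dist[i][j], dist[i][k] + dist[k][j]). The final matrix gives, for each (i, j), the minimum total weight of any directed path from i to j (possibly empty when i = j).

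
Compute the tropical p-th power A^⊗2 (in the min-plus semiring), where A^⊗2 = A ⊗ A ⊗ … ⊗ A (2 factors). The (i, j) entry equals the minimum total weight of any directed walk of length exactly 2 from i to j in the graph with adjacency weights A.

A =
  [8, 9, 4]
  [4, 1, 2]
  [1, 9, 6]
A^⊗2 =
  [5, 10, 10]
  [3, 2, 3]
  [7, 10, 5]

Each entry (A^⊗2)_ij equals the minimum over all length-2 walks i = v_0 → v_1 → … → v_2 = j of Σ_t A[v_t][v_{t+1}]. For example, for (i, j) = (0, 2) we minimise over 3 possible intermediate vertex sequences; the minimum is 10, attained along the walk 0 → 2 → 2.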